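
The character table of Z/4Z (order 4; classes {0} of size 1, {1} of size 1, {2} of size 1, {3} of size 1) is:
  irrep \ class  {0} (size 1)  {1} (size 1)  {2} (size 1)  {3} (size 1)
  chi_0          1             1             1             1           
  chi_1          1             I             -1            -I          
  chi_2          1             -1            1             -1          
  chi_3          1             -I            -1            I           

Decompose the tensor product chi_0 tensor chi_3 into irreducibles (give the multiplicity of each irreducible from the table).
chi_0 tensor chi_3 = chi_3 (all other irreducibles have multiplicity 0).

Why: The character of a tensor product is the pointwise product (chi_0 * chi_3)(C) = chi_0(C) * chi_3(C):
  {0}: (1)*(1), {1}: (1)*(-I), {2}: (1)*(-1), {3}: (1)*(I)
so (chi_0 * chi_3) takes values
  {0} -> 1, {1} -> -I, {2} -> -1, {3} -> I.
Now take the inner product of this character with each irreducible chi from the table, <chi_0*chi_3, chi> = (1/4) sum_C |C| (chi_0*chi_3)(C) conj(chi(C)):
  <chi_0*chi_3, chi_0> = (1/4)[1*(1)*conj(1) + 1*(-I)*conj(1) + 1*(-1)*conj(1) + 1*(I)*conj(1)]
      = (1/4)[(1) + (-I) + (-1) + (I)] = 0/4 = 0
  <chi_0*chi_3, chi_1> = (1/4)[1*(1)*conj(1) + 1*(-I)*conj(I) + 1*(-1)*conj(-1) + 1*(I)*conj(-I)]
      = (1/4)[(1) + (-1) + (1) + (-1)] = 0/4 = 0
  <chi_0*chi_3, chi_2> = (1/4)[1*(1)*conj(1) + 1*(-I)*conj(-1) + 1*(-1)*conj(1) + 1*(I)*conj(-1)]
      = (1/4)[(1) + (I) + (-1) + (-I)] = 0/4 = 0
  <chi_0*chi_3, chi_3> = (1/4)[1*(1)*conj(1) + 1*(-I)*conj(-I) + 1*(-1)*conj(-1) + 1*(I)*conj(I)]
      = (1/4)[(1) + (1) + (1) + (1)] = 4/4 = 1
(Exp terms are combined using exp(i*s)*conj(exp(i*t)) = exp(i*(s-t)), and sums of them are collapsed using the identity that for every m > 1 the m distinct m-th roots of unity sum to 0, e.g. 1 + exp(2*I*pi/3) + exp(-2*I*pi/3) = 0.)
Hence the multiplicities are chi_3: 1. Dimension check: dim(chi_0)*dim(chi_3) = 1*1 = 1 and sum (mult * dim) = 1*1 = 1.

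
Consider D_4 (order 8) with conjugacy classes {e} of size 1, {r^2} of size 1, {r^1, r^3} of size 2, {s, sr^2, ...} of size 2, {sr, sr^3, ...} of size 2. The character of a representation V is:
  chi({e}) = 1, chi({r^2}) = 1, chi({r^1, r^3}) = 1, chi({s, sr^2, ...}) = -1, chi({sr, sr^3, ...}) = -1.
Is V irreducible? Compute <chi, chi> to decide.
Irreducible: <chi, chi> = 1.

Reasoning: <chi, chi> = (1/|G|) sum_C |C| * |chi(C)|^2 = (1/8)[1*|1|^2 + 1*|1|^2 + 2*|1|^2 + 2*|-1|^2 + 2*|-1|^2]
  = (1/8)[(1) + (1) + (2) + (2) + (2)] = 8/8 = 1.
A character is irreducible iff <chi, chi> = 1, so this representation is irreducible.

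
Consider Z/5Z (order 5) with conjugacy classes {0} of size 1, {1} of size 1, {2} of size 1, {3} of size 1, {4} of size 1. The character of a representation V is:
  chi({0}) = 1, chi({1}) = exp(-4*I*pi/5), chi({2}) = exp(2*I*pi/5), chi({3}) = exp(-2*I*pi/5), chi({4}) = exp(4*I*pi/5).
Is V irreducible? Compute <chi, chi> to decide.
Irreducible: <chi, chi> = 1.

Why: <chi, chi> = (1/|G|) sum_C |C| * |chi(C)|^2 = (1/5)[1*|1|^2 + 1*|exp(-4*I*pi/5)|^2 + 1*|exp(2*I*pi/5)|^2 + 1*|exp(-2*I*pi/5)|^2 + 1*|exp(4*I*pi/5)|^2]
  = (1/5)[(1) + (1) + (1) + (1) + (1)] = 5/5 = 1.
(Exp terms are combined using exp(i*s)*conj(exp(i*t)) = exp(i*(s-t)), and sums of them are collapsed using the identity that for every m > 1 the m distinct m-th roots of unity sum to 0, e.g. 1 + exp(2*I*pi/3) + exp(-2*I*pi/3) = 0.)
A character is irreducible iff <chi, chi> = 1, so this representation is irreducible.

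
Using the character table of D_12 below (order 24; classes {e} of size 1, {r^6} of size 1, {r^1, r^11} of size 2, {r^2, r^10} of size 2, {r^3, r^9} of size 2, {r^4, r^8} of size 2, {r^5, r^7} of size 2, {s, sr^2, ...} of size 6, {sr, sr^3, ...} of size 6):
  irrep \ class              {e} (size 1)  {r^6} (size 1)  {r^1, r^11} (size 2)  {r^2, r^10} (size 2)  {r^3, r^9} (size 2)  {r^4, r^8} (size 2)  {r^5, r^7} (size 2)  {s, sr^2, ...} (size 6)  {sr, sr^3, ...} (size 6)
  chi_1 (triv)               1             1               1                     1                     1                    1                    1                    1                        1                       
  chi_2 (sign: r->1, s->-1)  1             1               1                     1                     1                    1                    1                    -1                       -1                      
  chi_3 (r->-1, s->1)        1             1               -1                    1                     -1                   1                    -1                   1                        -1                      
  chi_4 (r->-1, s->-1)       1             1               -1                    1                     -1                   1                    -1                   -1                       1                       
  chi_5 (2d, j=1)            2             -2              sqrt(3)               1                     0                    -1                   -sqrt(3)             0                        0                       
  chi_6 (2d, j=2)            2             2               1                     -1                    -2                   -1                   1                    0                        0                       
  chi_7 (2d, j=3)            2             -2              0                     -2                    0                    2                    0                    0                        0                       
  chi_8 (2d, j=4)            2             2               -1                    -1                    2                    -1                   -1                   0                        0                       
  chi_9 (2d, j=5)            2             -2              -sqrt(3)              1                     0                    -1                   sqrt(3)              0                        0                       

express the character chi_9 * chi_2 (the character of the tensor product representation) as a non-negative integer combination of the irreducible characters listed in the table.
chi_9 tensor chi_2 = chi_9 (all other irreducibles have multiplicity 0).

Reasoning: The character of a tensor product is the pointwise product (chi_9 * chi_2)(C) = chi_9(C) * chi_2(C):
  {e}: (2)*(1), {r^6}: (-2)*(1), {r^1, r^11}: (-sqrt(3))*(1), {r^2, r^10}: (1)*(1), {r^3, r^9}: (0)*(1), {r^4, r^8}: (-1)*(1), {r^5, r^7}: (sqrt(3))*(1), {s, sr^2, ...}: (0)*(-1), {sr, sr^3, ...}: (0)*(-1)
so (chi_9 * chi_2) takes values
  {e} -> 2, {r^6} -> -2, {r^1, r^11} -> -sqrt(3), {r^2, r^10} -> 1, {r^3, r^9} -> 0, {r^4, r^8} -> -1, {r^5, r^7} -> sqrt(3), {s, sr^2, ...} -> 0, {sr, sr^3, ...} -> 0.
Now take the inner product of this character with each irreducible chi from the table, <chi_9*chi_2, chi> = (1/24) sum_C |C| (chi_9*chi_2)(C) conj(chi(C)):
  <chi_9*chi_2, chi_1> = (1/24)[1*(2)*conj(1) + 1*(-2)*conj(1) + 2*(-sqrt(3))*conj(1) + 2*(1)*conj(1) + 2*(0)*conj(1) + 2*(-1)*conj(1) + 2*(sqrt(3))*conj(1) + 6*(0)*conj(1) + 6*(0)*conj(1)]
      = (1/24)[(2) + (-2) + (-2*sqrt(3)) + (2) + (0) + (-2) + (2*sqrt(3)) + (0) + (0)] = 0/24 = 0
  <chi_9*chi_2, chi_2> = (1/24)[1*(2)*conj(1) + 1*(-2)*conj(1) + 2*(-sqrt(3))*conj(1) + 2*(1)*conj(1) + 2*(0)*conj(1) + 2*(-1)*conj(1) + 2*(sqrt(3))*conj(1) + 6*(0)*conj(-1) + 6*(0)*conj(-1)]
      = (1/24)[(2) + (-2) + (-2*sqrt(3)) + (2) + (0) + (-2) + (2*sqrt(3)) + (0) + (0)] = 0/24 = 0
  <chi_9*chi_2, chi_3> = (1/24)[1*(2)*conj(1) + 1*(-2)*conj(1) + 2*(-sqrt(3))*conj(-1) + 2*(1)*conj(1) + 2*(0)*conj(-1) + 2*(-1)*conj(1) + 2*(sqrt(3))*conj(-1) + 6*(0)*conj(1) + 6*(0)*conj(-1)]
      = (1/24)[(2) + (-2) + (2*sqrt(3)) + (2) + (0) + (-2) + (-2*sqrt(3)) + (0) + (0)] = 0/24 = 0
  <chi_9*chi_2, chi_4> = (1/24)[1*(2)*conj(1) + 1*(-2)*conj(1) + 2*(-sqrt(3))*conj(-1) + 2*(1)*conj(1) + 2*(0)*conj(-1) + 2*(-1)*conj(1) + 2*(sqrt(3))*conj(-1) + 6*(0)*conj(-1) + 6*(0)*conj(1)]
      = (1/24)[(2) + (-2) + (2*sqrt(3)) + (2) + (0) + (-2) + (-2*sqrt(3)) + (0) + (0)] = 0/24 = 0
  <chi_9*chi_2, chi_5> = (1/24)[1*(2)*conj(2) + 1*(-2)*conj(-2) + 2*(-sqrt(3))*conj(sqrt(3)) + 2*(1)*conj(1) + 2*(0)*conj(0) + 2*(-1)*conj(-1) + 2*(sqrt(3))*conj(-sqrt(3)) + 6*(0)*conj(0) + 6*(0)*conj(0)]
      = (1/24)[(4) + (4) + (-6) + (2) + (0) + (2) + (-6) + (0) + (0)] = 0/24 = 0
  <chi_9*chi_2, chi_6> = (1/24)[1*(2)*conj(2) + 1*(-2)*conj(2) + 2*(-sqrt(3))*conj(1) + 2*(1)*conj(-1) + 2*(0)*conj(-2) + 2*(-1)*conj(-1) + 2*(sqrt(3))*conj(1) + 6*(0)*conj(0) + 6*(0)*conj(0)]
      = (1/24)[(4) + (-4) + (-2*sqrt(3)) + (-2) + (0) + (2) + (2*sqrt(3)) + (0) + (0)] = 0/24 = 0
  <chi_9*chi_2, chi_7> = (1/24)[1*(2)*conj(2) + 1*(-2)*conj(-2) + 2*(-sqrt(3))*conj(0) + 2*(1)*conj(-2) + 2*(0)*conj(0) + 2*(-1)*conj(2) + 2*(sqrt(3))*conj(0) + 6*(0)*conj(0) + 6*(0)*conj(0)]
      = (1/24)[(4) + (4) + (0) + (-4) + (0) + (-4) + (0) + (0) + (0)] = 0/24 = 0
  <chi_9*chi_2, chi_8> = (1/24)[1*(2)*conj(2) + 1*(-2)*conj(2) + 2*(-sqrt(3))*conj(-1) + 2*(1)*conj(-1) + 2*(0)*conj(2) + 2*(-1)*conj(-1) + 2*(sqrt(3))*conj(-1) + 6*(0)*conj(0) + 6*(0)*conj(0)]
      = (1/24)[(4) + (-4) + (2*sqrt(3)) + (-2) + (0) + (2) + (-2*sqrt(3)) + (0) + (0)] = 0/24 = 0
  <chi_9*chi_2, chi_9> = (1/24)[1*(2)*conj(2) + 1*(-2)*conj(-2) + 2*(-sqrt(3))*conj(-sqrt(3)) + 2*(1)*conj(1) + 2*(0)*conj(0) + 2*(-1)*conj(-1) + 2*(sqrt(3))*conj(sqrt(3)) + 6*(0)*conj(0) + 6*(0)*conj(0)]
      = (1/24)[(4) + (4) + (6) + (2) + (0) + (2) + (6) + (0) + (0)] = 24/24 = 1
Hence the multiplicities are chi_9: 1. Dimension check: dim(chi_9)*dim(chi_2) = 2*1 = 2 and sum (mult * dim) = 1*2 = 2.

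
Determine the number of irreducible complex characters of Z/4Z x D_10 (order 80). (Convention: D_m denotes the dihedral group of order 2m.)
32

Justification: The number of irreducible complex representations of a finite group equals its number of conjugacy classes. For a direct product, #classes(G x H) = #classes(G) * #classes(H). Z/4Z has 4 classes (abelian), D_10 has 8 classes, so 4 * 8 = 32, so Z/4Z x D_10 (order 80) has exactly 32 irreducible complex representations.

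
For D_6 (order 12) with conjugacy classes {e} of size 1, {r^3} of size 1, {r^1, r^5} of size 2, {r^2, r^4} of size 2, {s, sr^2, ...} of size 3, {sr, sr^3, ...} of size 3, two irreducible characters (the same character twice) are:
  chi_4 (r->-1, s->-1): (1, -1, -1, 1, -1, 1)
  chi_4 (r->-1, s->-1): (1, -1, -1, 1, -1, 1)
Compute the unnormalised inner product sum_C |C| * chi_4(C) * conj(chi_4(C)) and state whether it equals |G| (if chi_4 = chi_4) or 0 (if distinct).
Sum = 12 = |G| = 12; so <chi_4, chi_4> = 1 (norm-1 confirms irreducibility).

Derivation: Compute term by term over conjugacy classes (|C| * chi_4(C) * conj(chi_4(C))):
  1*(1)*conj(1) + 1*(-1)*conj(-1) + 2*(-1)*conj(-1) + 2*(1)*conj(1) + 3*(-1)*conj(-1) + 3*(1)*conj(1)
  = (1) + (1) + (2) + (2) + (3) + (3)
  = 12.
Dividing by |G| = 12 gives 12/12 = 1, matching the row-orthogonality relation <chi_4, chi_4> = [chi_4 = chi_4].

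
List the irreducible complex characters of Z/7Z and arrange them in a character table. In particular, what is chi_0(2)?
Character table of Z/7Z (irreps indexed chi_0,...,chi_6 with chi_k(m) = zeta_7^(k*m), zeta_7 = exp(2*pi*i/7)):
  irrep \ class  {0} (size 1)  {1} (size 1)    {2} (size 1)    {3} (size 1)    {4} (size 1)    {5} (size 1)    {6} (size 1)  
  chi_0          1             1               1               1               1               1               1             
  chi_1          1             exp(2*I*pi/7)   exp(4*I*pi/7)   exp(6*I*pi/7)   exp(-6*I*pi/7)  exp(-4*I*pi/7)  exp(-2*I*pi/7)
  chi_2          1             exp(4*I*pi/7)   exp(-6*I*pi/7)  exp(-2*I*pi/7)  exp(2*I*pi/7)   exp(6*I*pi/7)   exp(-4*I*pi/7)
  chi_3          1             exp(6*I*pi/7)   exp(-2*I*pi/7)  exp(4*I*pi/7)   exp(-4*I*pi/7)  exp(2*I*pi/7)   exp(-6*I*pi/7)
  chi_4          1             exp(-6*I*pi/7)  exp(2*I*pi/7)   exp(-4*I*pi/7)  exp(4*I*pi/7)   exp(-2*I*pi/7)  exp(6*I*pi/7) 
  chi_5          1             exp(-4*I*pi/7)  exp(6*I*pi/7)   exp(2*I*pi/7)   exp(-2*I*pi/7)  exp(-6*I*pi/7)  exp(4*I*pi/7) 
  chi_6          1             exp(-2*I*pi/7)  exp(-4*I*pi/7)  exp(-6*I*pi/7)  exp(6*I*pi/7)   exp(4*I*pi/7)   exp(2*I*pi/7) 

Spot check: chi_0(2) = zeta_7^(0*2) = zeta_7^0 = 1.

Derivation: Z/7Z is abelian, so all 7 irreducible complex representations are 1-dimensional. They are given by chi_k(m) = zeta_7^(k*m) for k = 0,...,6. Row orthogonality: sum_m chi_k(m) conj(chi_l(m)) = 7 * [k = l].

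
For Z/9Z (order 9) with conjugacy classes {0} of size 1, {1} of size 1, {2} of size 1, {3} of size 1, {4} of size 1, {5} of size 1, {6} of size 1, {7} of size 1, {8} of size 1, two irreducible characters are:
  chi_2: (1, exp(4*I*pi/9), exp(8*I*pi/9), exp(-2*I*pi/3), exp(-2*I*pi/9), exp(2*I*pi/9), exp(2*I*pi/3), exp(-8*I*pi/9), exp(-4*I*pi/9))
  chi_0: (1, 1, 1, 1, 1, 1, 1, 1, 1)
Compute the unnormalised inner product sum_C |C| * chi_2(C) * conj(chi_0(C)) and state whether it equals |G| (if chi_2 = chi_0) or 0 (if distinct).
Sum = 0; so <chi_2, chi_0> = 0 (distinct irreducibles are orthogonal).

Explanation: Compute term by term over conjugacy classes (|C| * chi_2(C) * conj(chi_0(C))):
  1*(1)*conj(1) + 1*(exp(4*I*pi/9))*conj(1) + 1*(exp(8*I*pi/9))*conj(1) + 1*(exp(-2*I*pi/3))*conj(1) + 1*(exp(-2*I*pi/9))*conj(1) + 1*(exp(2*I*pi/9))*conj(1) + 1*(exp(2*I*pi/3))*conj(1) + 1*(exp(-8*I*pi/9))*conj(1) + 1*(exp(-4*I*pi/9))*conj(1)
  = (1) + (exp(4*I*pi/9)) + (exp(8*I*pi/9)) + (exp(-2*I*pi/3)) + (exp(-2*I*pi/9)) + (exp(2*I*pi/9)) + (exp(2*I*pi/3)) + (exp(-8*I*pi/9)) + (exp(-4*I*pi/9))
  = 0.
(Exp terms are combined using exp(i*s)*conj(exp(i*t)) = exp(i*(s-t)), and sums of them are collapsed using the identity that for every m > 1 the m distinct m-th roots of unity sum to 0, e.g. 1 + exp(2*I*pi/3) + exp(-2*I*pi/3) = 0.)
Dividing by |G| = 9 gives 0/9 = 0, matching the row-orthogonality relation <chi_2, chi_0> = [chi_2 = chi_0].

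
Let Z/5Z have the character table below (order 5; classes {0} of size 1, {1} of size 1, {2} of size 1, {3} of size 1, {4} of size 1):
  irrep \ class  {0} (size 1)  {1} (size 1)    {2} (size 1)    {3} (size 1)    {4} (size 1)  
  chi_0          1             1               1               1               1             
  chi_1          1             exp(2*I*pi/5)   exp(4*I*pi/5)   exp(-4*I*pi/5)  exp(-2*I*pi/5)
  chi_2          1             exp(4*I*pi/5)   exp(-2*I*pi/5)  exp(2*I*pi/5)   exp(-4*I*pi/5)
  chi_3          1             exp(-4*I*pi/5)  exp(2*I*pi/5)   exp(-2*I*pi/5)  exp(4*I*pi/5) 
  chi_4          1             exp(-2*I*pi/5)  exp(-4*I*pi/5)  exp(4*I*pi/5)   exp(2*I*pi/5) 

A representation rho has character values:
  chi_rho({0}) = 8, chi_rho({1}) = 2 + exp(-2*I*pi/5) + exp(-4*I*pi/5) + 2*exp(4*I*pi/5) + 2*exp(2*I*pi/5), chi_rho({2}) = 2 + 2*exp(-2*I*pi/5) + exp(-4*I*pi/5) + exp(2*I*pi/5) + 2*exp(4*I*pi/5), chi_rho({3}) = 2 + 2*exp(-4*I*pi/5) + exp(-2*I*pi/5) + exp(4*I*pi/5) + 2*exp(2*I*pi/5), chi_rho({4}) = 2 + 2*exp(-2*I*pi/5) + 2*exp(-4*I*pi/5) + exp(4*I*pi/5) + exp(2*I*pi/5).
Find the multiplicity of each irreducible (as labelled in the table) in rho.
Multiplicities: chi_0: 2, chi_1: 2, chi_2: 2, chi_3: 1, chi_4: 1.

Proof sketch: Use <chi_rho, chi> = (1/|G|) sum_C |C| * chi_rho(C) * conj(chi(C)) with |G| = 5 for each irreducible chi in the table:
  <chi_rho, chi_0> = (1/5)[1*(8)*conj(1) + 1*(2 + exp(-2*I*pi/5) + exp(-4*I*pi/5) + 2*exp(4*I*pi/5) + 2*exp(2*I*pi/5))*conj(1) + 1*(2 + 2*exp(-2*I*pi/5) + exp(-4*I*pi/5) + exp(2*I*pi/5) + 2*exp(4*I*pi/5))*conj(1) + 1*(2 + 2*exp(-4*I*pi/5) + exp(-2*I*pi/5) + exp(4*I*pi/5) + 2*exp(2*I*pi/5))*conj(1) + 1*(2 + 2*exp(-2*I*pi/5) + 2*exp(-4*I*pi/5) + exp(4*I*pi/5) + exp(2*I*pi/5))*conj(1)]
      = (1/5)[(8) + (2 + exp(-2*I*pi/5) + exp(-4*I*pi/5) + 2*exp(4*I*pi/5) + 2*exp(2*I*pi/5)) + (2 + 2*exp(-2*I*pi/5) + exp(-4*I*pi/5) + exp(2*I*pi/5) + 2*exp(4*I*pi/5)) + (2 + 2*exp(-4*I*pi/5) + exp(-2*I*pi/5) + exp(4*I*pi/5) + 2*exp(2*I*pi/5)) + (2 + 2*exp(-2*I*pi/5) + 2*exp(-4*I*pi/5) + exp(4*I*pi/5) + exp(2*I*pi/5))] = 10/5 = 2
  <chi_rho, chi_1> = (1/5)[1*(8)*conj(1) + 1*(2 + exp(-2*I*pi/5) + exp(-4*I*pi/5) + 2*exp(4*I*pi/5) + 2*exp(2*I*pi/5))*conj(exp(2*I*pi/5)) + 1*(2 + 2*exp(-2*I*pi/5) + exp(-4*I*pi/5) + exp(2*I*pi/5) + 2*exp(4*I*pi/5))*conj(exp(4*I*pi/5)) + 1*(2 + 2*exp(-4*I*pi/5) + exp(-2*I*pi/5) + exp(4*I*pi/5) + 2*exp(2*I*pi/5))*conj(exp(-4*I*pi/5)) + 1*(2 + 2*exp(-2*I*pi/5) + 2*exp(-4*I*pi/5) + exp(4*I*pi/5) + exp(2*I*pi/5))*conj(exp(-2*I*pi/5))]
      = (1/5)[(8) + (2 + 2*exp(-2*I*pi/5) + exp(-4*I*pi/5) + exp(4*I*pi/5) + 2*exp(2*I*pi/5)) + (2 + 2*exp(-4*I*pi/5) + exp(-2*I*pi/5) + exp(2*I*pi/5) + 2*exp(4*I*pi/5)) + (2 + 2*exp(-4*I*pi/5) + exp(-2*I*pi/5) + exp(2*I*pi/5) + 2*exp(4*I*pi/5)) + (2 + 2*exp(-2*I*pi/5) + exp(-4*I*pi/5) + exp(4*I*pi/5) + 2*exp(2*I*pi/5))] = 10/5 = 2
  <chi_rho, chi_2> = (1/5)[1*(8)*conj(1) + 1*(2 + exp(-2*I*pi/5) + exp(-4*I*pi/5) + 2*exp(4*I*pi/5) + 2*exp(2*I*pi/5))*conj(exp(4*I*pi/5)) + 1*(2 + 2*exp(-2*I*pi/5) + exp(-4*I*pi/5) + exp(2*I*pi/5) + 2*exp(4*I*pi/5))*conj(exp(-2*I*pi/5)) + 1*(2 + 2*exp(-4*I*pi/5) + exp(-2*I*pi/5) + exp(4*I*pi/5) + 2*exp(2*I*pi/5))*conj(exp(2*I*pi/5)) + 1*(2 + 2*exp(-2*I*pi/5) + 2*exp(-4*I*pi/5) + exp(4*I*pi/5) + exp(2*I*pi/5))*conj(exp(-4*I*pi/5))]
      = (1/5)[(8) + (2 + 2*exp(-2*I*pi/5) + 2*exp(-4*I*pi/5) + exp(4*I*pi/5) + exp(2*I*pi/5)) + (2 + 2*exp(-4*I*pi/5) + exp(-2*I*pi/5) + exp(4*I*pi/5) + 2*exp(2*I*pi/5)) + (2 + 2*exp(-2*I*pi/5) + exp(-4*I*pi/5) + exp(2*I*pi/5) + 2*exp(4*I*pi/5)) + (2 + exp(-2*I*pi/5) + exp(-4*I*pi/5) + 2*exp(4*I*pi/5) + 2*exp(2*I*pi/5))] = 10/5 = 2
  <chi_rho, chi_3> = (1/5)[1*(8)*conj(1) + 1*(2 + exp(-2*I*pi/5) + exp(-4*I*pi/5) + 2*exp(4*I*pi/5) + 2*exp(2*I*pi/5))*conj(exp(-4*I*pi/5)) + 1*(2 + 2*exp(-2*I*pi/5) + exp(-4*I*pi/5) + exp(2*I*pi/5) + 2*exp(4*I*pi/5))*conj(exp(2*I*pi/5)) + 1*(2 + 2*exp(-4*I*pi/5) + exp(-2*I*pi/5) + exp(4*I*pi/5) + 2*exp(2*I*pi/5))*conj(exp(-2*I*pi/5)) + 1*(2 + 2*exp(-2*I*pi/5) + 2*exp(-4*I*pi/5) + exp(4*I*pi/5) + exp(2*I*pi/5))*conj(exp(4*I*pi/5))]
      = (1/5)[(8) + (1 + 2*exp(-2*I*pi/5) + 2*exp(-4*I*pi/5) + exp(2*I*pi/5) + 2*exp(4*I*pi/5)) + (1 + 2*exp(-2*I*pi/5) + 2*exp(-4*I*pi/5) + exp(4*I*pi/5) + 2*exp(2*I*pi/5)) + (1 + 2*exp(-2*I*pi/5) + exp(-4*I*pi/5) + 2*exp(4*I*pi/5) + 2*exp(2*I*pi/5)) + (1 + 2*exp(-4*I*pi/5) + exp(-2*I*pi/5) + 2*exp(4*I*pi/5) + 2*exp(2*I*pi/5))] = 5/5 = 1
  <chi_rho, chi_4> = (1/5)[1*(8)*conj(1) + 1*(2 + exp(-2*I*pi/5) + exp(-4*I*pi/5) + 2*exp(4*I*pi/5) + 2*exp(2*I*pi/5))*conj(exp(-2*I*pi/5)) + 1*(2 + 2*exp(-2*I*pi/5) + exp(-4*I*pi/5) + exp(2*I*pi/5) + 2*exp(4*I*pi/5))*conj(exp(-4*I*pi/5)) + 1*(2 + 2*exp(-4*I*pi/5) + exp(-2*I*pi/5) + exp(4*I*pi/5) + 2*exp(2*I*pi/5))*conj(exp(4*I*pi/5)) + 1*(2 + 2*exp(-2*I*pi/5) + 2*exp(-4*I*pi/5) + exp(4*I*pi/5) + exp(2*I*pi/5))*conj(exp(2*I*pi/5))]
      = (1/5)[(8) + (1 + 2*exp(-4*I*pi/5) + exp(-2*I*pi/5) + 2*exp(4*I*pi/5) + 2*exp(2*I*pi/5)) + (1 + 2*exp(-2*I*pi/5) + exp(-4*I*pi/5) + 2*exp(4*I*pi/5) + 2*exp(2*I*pi/5)) + (1 + 2*exp(-2*I*pi/5) + 2*exp(-4*I*pi/5) + exp(4*I*pi/5) + 2*exp(2*I*pi/5)) + (1 + 2*exp(-2*I*pi/5) + 2*exp(-4*I*pi/5) + exp(2*I*pi/5) + 2*exp(4*I*pi/5))] = 5/5 = 1
(Exp terms are combined using exp(i*s)*conj(exp(i*t)) = exp(i*(s-t)), and sums of them are collapsed using the identity that for every m > 1 the m distinct m-th roots of unity sum to 0, e.g. 1 + exp(2*I*pi/3) + exp(-2*I*pi/3) = 0.)
Dimension check: dim(rho) = sum (mult * dim) = 2*1 + 2*1 + 2*1 + 1*1 + 1*1 = 8 = chi_rho(e) = 8.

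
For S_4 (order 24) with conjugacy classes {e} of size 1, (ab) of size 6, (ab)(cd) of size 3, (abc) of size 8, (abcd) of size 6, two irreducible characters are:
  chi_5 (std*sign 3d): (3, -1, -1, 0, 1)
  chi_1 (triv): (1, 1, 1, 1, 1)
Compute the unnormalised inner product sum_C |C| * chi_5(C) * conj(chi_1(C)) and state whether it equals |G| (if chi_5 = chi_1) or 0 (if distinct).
Sum = 0; so <chi_5, chi_1> = 0 (distinct irreducibles are orthogonal).

Proof sketch: Compute term by term over conjugacy classes (|C| * chi_5(C) * conj(chi_1(C))):
  1*(3)*conj(1) + 6*(-1)*conj(1) + 3*(-1)*conj(1) + 8*(0)*conj(1) + 6*(1)*conj(1)
  = (3) + (-6) + (-3) + (0) + (6)
  = 0.
Dividing by |G| = 24 gives 0/24 = 0, matching the row-orthogonality relation <chi_5, chi_1> = [chi_5 = chi_1].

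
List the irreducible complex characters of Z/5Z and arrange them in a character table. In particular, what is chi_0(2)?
Character table of Z/5Z (irreps indexed chi_0,...,chi_4 with chi_k(m) = zeta_5^(k*m), zeta_5 = exp(2*pi*i/5)):
  irrep \ class  {0} (size 1)  {1} (size 1)    {2} (size 1)    {3} (size 1)    {4} (size 1)  
  chi_0          1             1               1               1               1             
  chi_1          1             exp(2*I*pi/5)   exp(4*I*pi/5)   exp(-4*I*pi/5)  exp(-2*I*pi/5)
  chi_2          1             exp(4*I*pi/5)   exp(-2*I*pi/5)  exp(2*I*pi/5)   exp(-4*I*pi/5)
  chi_3          1             exp(-4*I*pi/5)  exp(2*I*pi/5)   exp(-2*I*pi/5)  exp(4*I*pi/5) 
  chi_4          1             exp(-2*I*pi/5)  exp(-4*I*pi/5)  exp(4*I*pi/5)   exp(2*I*pi/5) 

Spot check: chi_0(2) = zeta_5^(0*2) = zeta_5^0 = 1.

Reasoning: Z/5Z is abelian, so all 5 irreducible complex representations are 1-dimensional. They are given by chi_k(m) = zeta_5^(k*m) for k = 0,...,4. Row orthogonality: sum_m chi_k(m) conj(chi_l(m)) = 5 * [k = l].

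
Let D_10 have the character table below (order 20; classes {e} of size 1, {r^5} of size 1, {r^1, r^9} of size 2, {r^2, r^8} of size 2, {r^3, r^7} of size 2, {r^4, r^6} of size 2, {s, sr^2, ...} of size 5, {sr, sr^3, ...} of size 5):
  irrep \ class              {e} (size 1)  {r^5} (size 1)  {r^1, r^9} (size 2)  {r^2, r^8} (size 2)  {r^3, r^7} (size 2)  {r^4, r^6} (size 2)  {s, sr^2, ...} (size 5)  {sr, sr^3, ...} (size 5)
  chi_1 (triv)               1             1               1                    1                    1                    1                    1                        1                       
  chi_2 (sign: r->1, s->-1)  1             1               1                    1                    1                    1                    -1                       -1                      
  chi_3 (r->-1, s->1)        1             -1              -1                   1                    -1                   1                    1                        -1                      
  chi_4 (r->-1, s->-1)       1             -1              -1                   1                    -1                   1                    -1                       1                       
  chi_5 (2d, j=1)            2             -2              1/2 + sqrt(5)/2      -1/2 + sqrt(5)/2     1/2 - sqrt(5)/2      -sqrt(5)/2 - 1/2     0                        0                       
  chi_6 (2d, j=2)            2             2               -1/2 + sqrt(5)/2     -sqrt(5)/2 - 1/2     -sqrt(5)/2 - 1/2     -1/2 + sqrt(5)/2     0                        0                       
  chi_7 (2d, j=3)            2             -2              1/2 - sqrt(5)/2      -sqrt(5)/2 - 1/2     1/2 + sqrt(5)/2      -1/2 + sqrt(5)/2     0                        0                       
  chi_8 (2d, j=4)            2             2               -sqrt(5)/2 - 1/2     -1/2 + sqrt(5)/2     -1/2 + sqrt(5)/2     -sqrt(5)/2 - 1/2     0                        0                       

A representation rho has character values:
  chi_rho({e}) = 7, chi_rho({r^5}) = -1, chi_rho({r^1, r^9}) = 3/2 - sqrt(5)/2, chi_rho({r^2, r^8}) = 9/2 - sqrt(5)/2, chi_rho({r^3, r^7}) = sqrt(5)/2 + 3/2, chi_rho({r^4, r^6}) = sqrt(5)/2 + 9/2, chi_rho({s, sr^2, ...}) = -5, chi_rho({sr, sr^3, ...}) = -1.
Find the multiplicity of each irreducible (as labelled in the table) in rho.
Multiplicities: chi_1: 0, chi_2: 3, chi_3: 0, chi_4: 2, chi_5: 0, chi_6: 0, chi_7: 1, chi_8: 0.

Reasoning: Use <chi_rho, chi> = (1/|G|) sum_C |C| * chi_rho(C) * conj(chi(C)) with |G| = 20 for each irreducible chi in the table:
  <chi_rho, chi_1> = (1/20)[1*(7)*conj(1) + 1*(-1)*conj(1) + 2*(3/2 - sqrt(5)/2)*conj(1) + 2*(9/2 - sqrt(5)/2)*conj(1) + 2*(sqrt(5)/2 + 3/2)*conj(1) + 2*(sqrt(5)/2 + 9/2)*conj(1) + 5*(-5)*conj(1) + 5*(-1)*conj(1)]
      = (1/20)[(7) + (-1) + (3 - sqrt(5)) + (9 - sqrt(5)) + (sqrt(5) + 3) + (sqrt(5) + 9) + (-25) + (-5)] = 0/20 = 0
  <chi_rho, chi_2> = (1/20)[1*(7)*conj(1) + 1*(-1)*conj(1) + 2*(3/2 - sqrt(5)/2)*conj(1) + 2*(9/2 - sqrt(5)/2)*conj(1) + 2*(sqrt(5)/2 + 3/2)*conj(1) + 2*(sqrt(5)/2 + 9/2)*conj(1) + 5*(-5)*conj(-1) + 5*(-1)*conj(-1)]
      = (1/20)[(7) + (-1) + (3 - sqrt(5)) + (9 - sqrt(5)) + (sqrt(5) + 3) + (sqrt(5) + 9) + (25) + (5)] = 60/20 = 3
  <chi_rho, chi_3> = (1/20)[1*(7)*conj(1) + 1*(-1)*conj(-1) + 2*(3/2 - sqrt(5)/2)*conj(-1) + 2*(9/2 - sqrt(5)/2)*conj(1) + 2*(sqrt(5)/2 + 3/2)*conj(-1) + 2*(sqrt(5)/2 + 9/2)*conj(1) + 5*(-5)*conj(1) + 5*(-1)*conj(-1)]
      = (1/20)[(7) + (1) + (-3 + sqrt(5)) + (9 - sqrt(5)) + (-3 - sqrt(5)) + (sqrt(5) + 9) + (-25) + (5)] = 0/20 = 0
  <chi_rho, chi_4> = (1/20)[1*(7)*conj(1) + 1*(-1)*conj(-1) + 2*(3/2 - sqrt(5)/2)*conj(-1) + 2*(9/2 - sqrt(5)/2)*conj(1) + 2*(sqrt(5)/2 + 3/2)*conj(-1) + 2*(sqrt(5)/2 + 9/2)*conj(1) + 5*(-5)*conj(-1) + 5*(-1)*conj(1)]
      = (1/20)[(7) + (1) + (-3 + sqrt(5)) + (9 - sqrt(5)) + (-3 - sqrt(5)) + (sqrt(5) + 9) + (25) + (-5)] = 40/20 = 2
  <chi_rho, chi_5> = (1/20)[1*(7)*conj(2) + 1*(-1)*conj(-2) + 2*(3/2 - sqrt(5)/2)*conj(1/2 + sqrt(5)/2) + 2*(9/2 - sqrt(5)/2)*conj(-1/2 + sqrt(5)/2) + 2*(sqrt(5)/2 + 3/2)*conj(1/2 - sqrt(5)/2) + 2*(sqrt(5)/2 + 9/2)*conj(-sqrt(5)/2 - 1/2) + 5*(-5)*conj(0) + 5*(-1)*conj(0)]
      = (1/20)[(14) + (2) + (-1 + sqrt(5)) + (-7 + 5*sqrt(5)) + (-sqrt(5) - 1) + (-5*sqrt(5) - 7) + (0) + (0)] = 0/20 = 0
  <chi_rho, chi_6> = (1/20)[1*(7)*conj(2) + 1*(-1)*conj(2) + 2*(3/2 - sqrt(5)/2)*conj(-1/2 + sqrt(5)/2) + 2*(9/2 - sqrt(5)/2)*conj(-sqrt(5)/2 - 1/2) + 2*(sqrt(5)/2 + 3/2)*conj(-sqrt(5)/2 - 1/2) + 2*(sqrt(5)/2 + 9/2)*conj(-1/2 + sqrt(5)/2) + 5*(-5)*conj(0) + 5*(-1)*conj(0)]
      = (1/20)[(14) + (-2) + (-4 + 2*sqrt(5)) + (-4*sqrt(5) - 2) + (-2*sqrt(5) - 4) + (-2 + 4*sqrt(5)) + (0) + (0)] = 0/20 = 0
  <chi_rho, chi_7> = (1/20)[1*(7)*conj(2) + 1*(-1)*conj(-2) + 2*(3/2 - sqrt(5)/2)*conj(1/2 - sqrt(5)/2) + 2*(9/2 - sqrt(5)/2)*conj(-sqrt(5)/2 - 1/2) + 2*(sqrt(5)/2 + 3/2)*conj(1/2 + sqrt(5)/2) + 2*(sqrt(5)/2 + 9/2)*conj(-1/2 + sqrt(5)/2) + 5*(-5)*conj(0) + 5*(-1)*conj(0)]
      = (1/20)[(14) + (2) + (4 - 2*sqrt(5)) + (-4*sqrt(5) - 2) + (4 + 2*sqrt(5)) + (-2 + 4*sqrt(5)) + (0) + (0)] = 20/20 = 1
  <chi_rho, chi_8> = (1/20)[1*(7)*conj(2) + 1*(-1)*conj(2) + 2*(3/2 - sqrt(5)/2)*conj(-sqrt(5)/2 - 1/2) + 2*(9/2 - sqrt(5)/2)*conj(-1/2 + sqrt(5)/2) + 2*(sqrt(5)/2 + 3/2)*conj(-1/2 + sqrt(5)/2) + 2*(sqrt(5)/2 + 9/2)*conj(-sqrt(5)/2 - 1/2) + 5*(-5)*conj(0) + 5*(-1)*conj(0)]
      = (1/20)[(14) + (-2) + (1 - sqrt(5)) + (-7 + 5*sqrt(5)) + (1 + sqrt(5)) + (-5*sqrt(5) - 7) + (0) + (0)] = 0/20 = 0
Dimension check: dim(rho) = sum (mult * dim) = 0*1 + 3*1 + 0*1 + 2*1 + 0*2 + 0*2 + 1*2 + 0*2 = 7 = chi_rho(e) = 7.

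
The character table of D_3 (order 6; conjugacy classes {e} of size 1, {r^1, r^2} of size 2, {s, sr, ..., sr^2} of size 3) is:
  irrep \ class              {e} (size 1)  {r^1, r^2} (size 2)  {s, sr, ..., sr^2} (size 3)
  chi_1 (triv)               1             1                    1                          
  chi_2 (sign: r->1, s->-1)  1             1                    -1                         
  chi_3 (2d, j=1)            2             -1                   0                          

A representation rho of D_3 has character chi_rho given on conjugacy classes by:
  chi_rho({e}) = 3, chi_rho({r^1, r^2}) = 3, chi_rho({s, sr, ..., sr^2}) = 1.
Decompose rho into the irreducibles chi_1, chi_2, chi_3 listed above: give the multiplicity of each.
Multiplicities: chi_1: 2, chi_2: 1, chi_3: 0.

Solution. Use <chi_rho, chi> = (1/|G|) sum_C |C| * chi_rho(C) * conj(chi(C)) with |G| = 6 for each irreducible chi in the table:
  <chi_rho, chi_1> = (1/6)[1*(3)*conj(1) + 2*(3)*conj(1) + 3*(1)*conj(1)]
      = (1/6)[(3) + (6) + (3)] = 12/6 = 2
  <chi_rho, chi_2> = (1/6)[1*(3)*conj(1) + 2*(3)*conj(1) + 3*(1)*conj(-1)]
      = (1/6)[(3) + (6) + (-3)] = 6/6 = 1
  <chi_rho, chi_3> = (1/6)[1*(3)*conj(2) + 2*(3)*conj(-1) + 3*(1)*conj(0)]
      = (1/6)[(6) + (-6) + (0)] = 0/6 = 0
Dimension check: dim(rho) = sum (mult * dim) = 2*1 + 1*1 + 0*2 = 3 = chi_rho(e) = 3.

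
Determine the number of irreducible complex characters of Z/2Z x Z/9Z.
18

Reasoning: The number of irreducible complex representations of a finite group equals its number of conjugacy classes. Z/2Z x Z/9Z is abelian of order 18, so every element is its own conjugacy class: 18 classes, so Z/2Z x Z/9Z (order 18) has exactly 18 irreducible complex representations.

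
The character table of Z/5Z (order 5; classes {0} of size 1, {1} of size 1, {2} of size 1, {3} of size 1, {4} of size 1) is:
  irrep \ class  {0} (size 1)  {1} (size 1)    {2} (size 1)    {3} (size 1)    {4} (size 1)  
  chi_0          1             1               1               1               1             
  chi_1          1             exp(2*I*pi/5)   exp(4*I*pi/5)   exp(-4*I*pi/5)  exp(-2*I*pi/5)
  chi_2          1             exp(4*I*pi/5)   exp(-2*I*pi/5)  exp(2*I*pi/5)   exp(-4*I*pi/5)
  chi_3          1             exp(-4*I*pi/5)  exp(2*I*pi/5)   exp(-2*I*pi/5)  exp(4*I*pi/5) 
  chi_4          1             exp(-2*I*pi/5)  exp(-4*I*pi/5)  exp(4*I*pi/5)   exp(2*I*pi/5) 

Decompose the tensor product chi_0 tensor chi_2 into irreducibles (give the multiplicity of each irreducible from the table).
chi_0 tensor chi_2 = chi_2 (all other irreducibles have multiplicity 0).

Argument: The character of a tensor product is the pointwise product (chi_0 * chi_2)(C) = chi_0(C) * chi_2(C):
  {0}: (1)*(1), {1}: (1)*(exp(4*I*pi/5)), {2}: (1)*(exp(-2*I*pi/5)), {3}: (1)*(exp(2*I*pi/5)), {4}: (1)*(exp(-4*I*pi/5))
so (chi_0 * chi_2) takes values
  {0} -> 1, {1} -> exp(4*I*pi/5), {2} -> exp(-2*I*pi/5), {3} -> exp(2*I*pi/5), {4} -> exp(-4*I*pi/5).
Now take the inner product of this character with each irreducible chi from the table, <chi_0*chi_2, chi> = (1/5) sum_C |C| (chi_0*chi_2)(C) conj(chi(C)):
  <chi_0*chi_2, chi_0> = (1/5)[1*(1)*conj(1) + 1*(exp(4*I*pi/5))*conj(1) + 1*(exp(-2*I*pi/5))*conj(1) + 1*(exp(2*I*pi/5))*conj(1) + 1*(exp(-4*I*pi/5))*conj(1)]
      = (1/5)[(1) + (exp(4*I*pi/5)) + (exp(-2*I*pi/5)) + (exp(2*I*pi/5)) + (exp(-4*I*pi/5))] = 0/5 = 0
  <chi_0*chi_2, chi_1> = (1/5)[1*(1)*conj(1) + 1*(exp(4*I*pi/5))*conj(exp(2*I*pi/5)) + 1*(exp(-2*I*pi/5))*conj(exp(4*I*pi/5)) + 1*(exp(2*I*pi/5))*conj(exp(-4*I*pi/5)) + 1*(exp(-4*I*pi/5))*conj(exp(-2*I*pi/5))]
      = (1/5)[(1) + (exp(2*I*pi/5)) + (exp(4*I*pi/5)) + (exp(-4*I*pi/5)) + (exp(-2*I*pi/5))] = 0/5 = 0
  <chi_0*chi_2, chi_2> = (1/5)[1*(1)*conj(1) + 1*(exp(4*I*pi/5))*conj(exp(4*I*pi/5)) + 1*(exp(-2*I*pi/5))*conj(exp(-2*I*pi/5)) + 1*(exp(2*I*pi/5))*conj(exp(2*I*pi/5)) + 1*(exp(-4*I*pi/5))*conj(exp(-4*I*pi/5))]
      = (1/5)[(1) + (1) + (1) + (1) + (1)] = 5/5 = 1
  <chi_0*chi_2, chi_3> = (1/5)[1*(1)*conj(1) + 1*(exp(4*I*pi/5))*conj(exp(-4*I*pi/5)) + 1*(exp(-2*I*pi/5))*conj(exp(2*I*pi/5)) + 1*(exp(2*I*pi/5))*conj(exp(-2*I*pi/5)) + 1*(exp(-4*I*pi/5))*conj(exp(4*I*pi/5))]
      = (1/5)[(1) + (exp(-2*I*pi/5)) + (exp(-4*I*pi/5)) + (exp(4*I*pi/5)) + (exp(2*I*pi/5))] = 0/5 = 0
  <chi_0*chi_2, chi_4> = (1/5)[1*(1)*conj(1) + 1*(exp(4*I*pi/5))*conj(exp(-2*I*pi/5)) + 1*(exp(-2*I*pi/5))*conj(exp(-4*I*pi/5)) + 1*(exp(2*I*pi/5))*conj(exp(4*I*pi/5)) + 1*(exp(-4*I*pi/5))*conj(exp(2*I*pi/5))]
      = (1/5)[(1) + (exp(-4*I*pi/5)) + (exp(2*I*pi/5)) + (exp(-2*I*pi/5)) + (exp(4*I*pi/5))] = 0/5 = 0
(Exp terms are combined using exp(i*s)*conj(exp(i*t)) = exp(i*(s-t)), and sums of them are collapsed using the identity that for every m > 1 the m distinct m-th roots of unity sum to 0, e.g. 1 + exp(2*I*pi/3) + exp(-2*I*pi/3) = 0.)
Hence the multiplicities are chi_2: 1. Dimension check: dim(chi_0)*dim(chi_2) = 1*1 = 1 and sum (mult * dim) = 1*1 = 1.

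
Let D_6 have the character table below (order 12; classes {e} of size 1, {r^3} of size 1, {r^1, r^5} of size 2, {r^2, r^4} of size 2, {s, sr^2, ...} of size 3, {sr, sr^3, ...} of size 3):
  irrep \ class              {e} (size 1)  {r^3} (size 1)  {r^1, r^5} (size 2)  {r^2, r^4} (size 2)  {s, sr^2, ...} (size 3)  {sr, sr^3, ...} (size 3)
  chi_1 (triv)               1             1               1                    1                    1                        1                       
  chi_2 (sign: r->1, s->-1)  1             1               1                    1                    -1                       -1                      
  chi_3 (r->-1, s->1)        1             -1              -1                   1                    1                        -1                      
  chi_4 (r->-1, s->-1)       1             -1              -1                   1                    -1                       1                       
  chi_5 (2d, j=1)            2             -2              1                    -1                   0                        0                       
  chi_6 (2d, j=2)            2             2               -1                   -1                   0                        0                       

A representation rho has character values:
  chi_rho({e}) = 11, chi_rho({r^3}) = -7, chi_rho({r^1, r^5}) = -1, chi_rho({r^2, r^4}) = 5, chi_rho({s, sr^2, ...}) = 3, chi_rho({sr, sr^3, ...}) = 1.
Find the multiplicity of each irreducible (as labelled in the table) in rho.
Multiplicities: chi_1: 2, chi_2: 0, chi_3: 3, chi_4: 2, chi_5: 2, chi_6: 0.

Why: Use <chi_rho, chi> = (1/|G|) sum_C |C| * chi_rho(C) * conj(chi(C)) with |G| = 12 for each irreducible chi in the table:
  <chi_rho, chi_1> = (1/12)[1*(11)*conj(1) + 1*(-7)*conj(1) + 2*(-1)*conj(1) + 2*(5)*conj(1) + 3*(3)*conj(1) + 3*(1)*conj(1)]
      = (1/12)[(11) + (-7) + (-2) + (10) + (9) + (3)] = 24/12 = 2
  <chi_rho, chi_2> = (1/12)[1*(11)*conj(1) + 1*(-7)*conj(1) + 2*(-1)*conj(1) + 2*(5)*conj(1) + 3*(3)*conj(-1) + 3*(1)*conj(-1)]
      = (1/12)[(11) + (-7) + (-2) + (10) + (-9) + (-3)] = 0/12 = 0
  <chi_rho, chi_3> = (1/12)[1*(11)*conj(1) + 1*(-7)*conj(-1) + 2*(-1)*conj(-1) + 2*(5)*conj(1) + 3*(3)*conj(1) + 3*(1)*conj(-1)]
      = (1/12)[(11) + (7) + (2) + (10) + (9) + (-3)] = 36/12 = 3
  <chi_rho, chi_4> = (1/12)[1*(11)*conj(1) + 1*(-7)*conj(-1) + 2*(-1)*conj(-1) + 2*(5)*conj(1) + 3*(3)*conj(-1) + 3*(1)*conj(1)]
      = (1/12)[(11) + (7) + (2) + (10) + (-9) + (3)] = 24/12 = 2
  <chi_rho, chi_5> = (1/12)[1*(11)*conj(2) + 1*(-7)*conj(-2) + 2*(-1)*conj(1) + 2*(5)*conj(-1) + 3*(3)*conj(0) + 3*(1)*conj(0)]
      = (1/12)[(22) + (14) + (-2) + (-10) + (0) + (0)] = 24/12 = 2
  <chi_rho, chi_6> = (1/12)[1*(11)*conj(2) + 1*(-7)*conj(2) + 2*(-1)*conj(-1) + 2*(5)*conj(-1) + 3*(3)*conj(0) + 3*(1)*conj(0)]
      = (1/12)[(22) + (-14) + (2) + (-10) + (0) + (0)] = 0/12 = 0
Dimension check: dim(rho) = sum (mult * dim) = 2*1 + 0*1 + 3*1 + 2*1 + 2*2 + 0*2 = 11 = chi_rho(e) = 11.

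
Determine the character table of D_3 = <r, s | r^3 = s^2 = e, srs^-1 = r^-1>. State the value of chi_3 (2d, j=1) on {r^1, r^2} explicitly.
Conjugacy classes: {e} of size 1, {r^1, r^2} of size 2, {s, sr, ..., sr^2} of size 3.
Character table:
  irrep \ class              {e} (size 1)  {r^1, r^2} (size 2)  {s, sr, ..., sr^2} (size 3)
  chi_1 (triv)               1             1                    1                          
  chi_2 (sign: r->1, s->-1)  1             1                    -1                         
  chi_3 (2d, j=1)            2             -1                   0                          

Spot check: chi_3 (2d, j=1) on {r^1, r^2} = -1.

Working: D_3 has order 2*3 = 6 with 3 conjugacy classes, hence 3 irreducibles. Sum of squared dims 1 + 1 + 4 = 6 = |G|. Linear characters come from the abelianisation; the 2-dimensional irreps have character r^k -> 2*cos(2*pi*j*k/3), reflections -> 0.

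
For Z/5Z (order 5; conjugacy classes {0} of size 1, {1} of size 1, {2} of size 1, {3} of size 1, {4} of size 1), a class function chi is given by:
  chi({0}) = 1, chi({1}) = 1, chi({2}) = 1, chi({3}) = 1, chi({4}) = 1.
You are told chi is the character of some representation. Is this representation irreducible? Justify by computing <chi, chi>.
Irreducible: <chi, chi> = 1.

Derivation: <chi, chi> = (1/|G|) sum_C |C| * |chi(C)|^2 = (1/5)[1*|1|^2 + 1*|1|^2 + 1*|1|^2 + 1*|1|^2 + 1*|1|^2]
  = (1/5)[(1) + (1) + (1) + (1) + (1)] = 5/5 = 1.
(Exp terms are combined using exp(i*s)*conj(exp(i*t)) = exp(i*(s-t)), and sums of them are collapsed using the identity that for every m > 1 the m distinct m-th roots of unity sum to 0, e.g. 1 + exp(2*I*pi/3) + exp(-2*I*pi/3) = 0.)
A character is irreducible iff <chi, chi> = 1, so this representation is irreducible.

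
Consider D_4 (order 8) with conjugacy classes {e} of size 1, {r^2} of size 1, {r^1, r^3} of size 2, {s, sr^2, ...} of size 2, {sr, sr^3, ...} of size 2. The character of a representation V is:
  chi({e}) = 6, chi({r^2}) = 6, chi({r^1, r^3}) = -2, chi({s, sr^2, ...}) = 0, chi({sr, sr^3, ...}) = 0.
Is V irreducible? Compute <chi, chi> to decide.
Not irreducible (reducible): <chi, chi> = 10 > 1.

Details: <chi, chi> = (1/|G|) sum_C |C| * |chi(C)|^2 = (1/8)[1*|6|^2 + 1*|6|^2 + 2*|-2|^2 + 2*|0|^2 + 2*|0|^2]
  = (1/8)[(36) + (36) + (8) + (0) + (0)] = 80/8 = 10.
A character is irreducible iff <chi, chi> = 1, so this representation is reducible.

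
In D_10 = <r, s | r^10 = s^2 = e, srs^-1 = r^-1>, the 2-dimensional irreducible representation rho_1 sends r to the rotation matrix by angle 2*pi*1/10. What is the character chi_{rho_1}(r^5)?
chi_{rho_1}(r^5) = 2*cos(2*pi*1*5/10) = -2

Details: rho_1(r^5) is rotation by angle 2*pi*1*5/10, whose trace is 2*cos(2*pi*1*5/10) = -2.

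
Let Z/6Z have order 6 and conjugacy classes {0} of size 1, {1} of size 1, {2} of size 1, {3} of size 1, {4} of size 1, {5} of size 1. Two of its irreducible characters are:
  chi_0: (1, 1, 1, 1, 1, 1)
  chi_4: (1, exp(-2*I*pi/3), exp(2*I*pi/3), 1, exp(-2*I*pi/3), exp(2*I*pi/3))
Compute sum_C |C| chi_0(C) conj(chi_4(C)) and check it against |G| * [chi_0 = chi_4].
Sum = 0; so <chi_0, chi_4> = 0 (distinct irreducibles are orthogonal).

Justification: Compute term by term over conjugacy classes (|C| * chi_0(C) * conj(chi_4(C))):
  1*(1)*conj(1) + 1*(1)*conj(exp(-2*I*pi/3)) + 1*(1)*conj(exp(2*I*pi/3)) + 1*(1)*conj(1) + 1*(1)*conj(exp(-2*I*pi/3)) + 1*(1)*conj(exp(2*I*pi/3))
  = (1) + (exp(2*I*pi/3)) + (exp(-2*I*pi/3)) + (1) + (exp(2*I*pi/3)) + (exp(-2*I*pi/3))
  = 0.
(Exp terms are combined using exp(i*s)*conj(exp(i*t)) = exp(i*(s-t)), and sums of them are collapsed using the identity that for every m > 1 the m distinct m-th roots of unity sum to 0, e.g. 1 + exp(2*I*pi/3) + exp(-2*I*pi/3) = 0.)
Dividing by |G| = 6 gives 0/6 = 0, matching the row-orthogonality relation <chi_0, chi_4> = [chi_0 = chi_4].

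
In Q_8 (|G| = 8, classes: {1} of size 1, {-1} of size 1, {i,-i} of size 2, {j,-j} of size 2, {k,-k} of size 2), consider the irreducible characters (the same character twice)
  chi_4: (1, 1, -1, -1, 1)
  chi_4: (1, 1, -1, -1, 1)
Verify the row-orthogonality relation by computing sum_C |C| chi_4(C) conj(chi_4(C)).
Sum = 8 = |G| = 8; so <chi_4, chi_4> = 1 (norm-1 confirms irreducibility).

Reasoning: Compute term by term over conjugacy classes (|C| * chi_4(C) * conj(chi_4(C))):
  1*(1)*conj(1) + 1*(1)*conj(1) + 2*(-1)*conj(-1) + 2*(-1)*conj(-1) + 2*(1)*conj(1)
  = (1) + (1) + (2) + (2) + (2)
  = 8.
Dividing by |G| = 8 gives 8/8 = 1, matching the row-orthogonality relation <chi_4, chi_4> = [chi_4 = chi_4].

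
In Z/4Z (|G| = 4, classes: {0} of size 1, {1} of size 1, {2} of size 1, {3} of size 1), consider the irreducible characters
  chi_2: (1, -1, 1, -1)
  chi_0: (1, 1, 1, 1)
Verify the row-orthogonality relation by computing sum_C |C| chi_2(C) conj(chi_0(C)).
Sum = 0; so <chi_2, chi_0> = 0 (distinct irreducibles are orthogonal).

Reasoning: Compute term by term over conjugacy classes (|C| * chi_2(C) * conj(chi_0(C))):
  1*(1)*conj(1) + 1*(-1)*conj(1) + 1*(1)*conj(1) + 1*(-1)*conj(1)
  = (1) + (-1) + (1) + (-1)
  = 0.
(Exp terms are combined using exp(i*s)*conj(exp(i*t)) = exp(i*(s-t)), and sums of them are collapsed using the identity that for every m > 1 the m distinct m-th roots of unity sum to 0, e.g. 1 + exp(2*I*pi/3) + exp(-2*I*pi/3) = 0.)
Dividing by |G| = 4 gives 0/4 = 0, matching the row-orthogonality relation <chi_2, chi_0> = [chi_2 = chi_0].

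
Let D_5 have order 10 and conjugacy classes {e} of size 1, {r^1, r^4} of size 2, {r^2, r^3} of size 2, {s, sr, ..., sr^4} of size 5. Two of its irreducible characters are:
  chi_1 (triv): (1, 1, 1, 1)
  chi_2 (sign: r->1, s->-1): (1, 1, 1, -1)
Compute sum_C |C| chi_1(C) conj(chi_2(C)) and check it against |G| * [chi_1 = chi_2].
Sum = 0; so <chi_1, chi_2> = 0 (distinct irreducibles are orthogonal).

Details: Compute term by term over conjugacy classes (|C| * chi_1(C) * conj(chi_2(C))):
  1*(1)*conj(1) + 2*(1)*conj(1) + 2*(1)*conj(1) + 5*(1)*conj(-1)
  = (1) + (2) + (2) + (-5)
  = 0.
Dividing by |G| = 10 gives 0/10 = 0, matching the row-orthogonality relation <chi_1, chi_2> = [chi_1 = chi_2].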